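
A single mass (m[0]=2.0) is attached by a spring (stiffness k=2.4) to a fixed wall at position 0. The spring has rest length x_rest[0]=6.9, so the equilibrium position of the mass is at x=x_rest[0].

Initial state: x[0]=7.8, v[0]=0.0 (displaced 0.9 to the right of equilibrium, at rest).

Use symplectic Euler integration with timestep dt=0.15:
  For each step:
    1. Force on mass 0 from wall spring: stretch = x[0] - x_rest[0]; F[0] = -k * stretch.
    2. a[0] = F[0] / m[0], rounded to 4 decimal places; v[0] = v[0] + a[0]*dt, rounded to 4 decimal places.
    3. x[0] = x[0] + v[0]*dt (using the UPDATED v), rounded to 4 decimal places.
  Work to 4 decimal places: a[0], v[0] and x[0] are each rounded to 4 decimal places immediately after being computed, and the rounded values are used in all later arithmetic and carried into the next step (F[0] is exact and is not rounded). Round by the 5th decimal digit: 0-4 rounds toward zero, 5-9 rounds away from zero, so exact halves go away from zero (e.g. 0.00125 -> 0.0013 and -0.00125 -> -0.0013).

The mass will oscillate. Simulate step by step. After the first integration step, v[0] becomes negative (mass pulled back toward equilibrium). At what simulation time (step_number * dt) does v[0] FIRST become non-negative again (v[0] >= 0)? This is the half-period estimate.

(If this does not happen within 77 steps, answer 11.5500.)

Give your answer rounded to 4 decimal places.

Answer: 3.0000

Derivation:
Step 0: x=[7.8000] v=[0.0000]
Step 1: x=[7.7757] v=[-0.1620]
Step 2: x=[7.7278] v=[-0.3196]
Step 3: x=[7.6575] v=[-0.4686]
Step 4: x=[7.5668] v=[-0.6050]
Step 5: x=[7.4581] v=[-0.7250]
Step 6: x=[7.3343] v=[-0.8255]
Step 7: x=[7.1987] v=[-0.9037]
Step 8: x=[7.0551] v=[-0.9575]
Step 9: x=[6.9073] v=[-0.9854]
Step 10: x=[6.7593] v=[-0.9867]
Step 11: x=[6.6151] v=[-0.9614]
Step 12: x=[6.4786] v=[-0.9101]
Step 13: x=[6.3535] v=[-0.8342]
Step 14: x=[6.2431] v=[-0.7358]
Step 15: x=[6.1505] v=[-0.6176]
Step 16: x=[6.0781] v=[-0.4827]
Step 17: x=[6.0279] v=[-0.3348]
Step 18: x=[6.0012] v=[-0.1778]
Step 19: x=[5.9988] v=[-0.0160]
Step 20: x=[6.0207] v=[0.1462]
First v>=0 after going negative at step 20, time=3.0000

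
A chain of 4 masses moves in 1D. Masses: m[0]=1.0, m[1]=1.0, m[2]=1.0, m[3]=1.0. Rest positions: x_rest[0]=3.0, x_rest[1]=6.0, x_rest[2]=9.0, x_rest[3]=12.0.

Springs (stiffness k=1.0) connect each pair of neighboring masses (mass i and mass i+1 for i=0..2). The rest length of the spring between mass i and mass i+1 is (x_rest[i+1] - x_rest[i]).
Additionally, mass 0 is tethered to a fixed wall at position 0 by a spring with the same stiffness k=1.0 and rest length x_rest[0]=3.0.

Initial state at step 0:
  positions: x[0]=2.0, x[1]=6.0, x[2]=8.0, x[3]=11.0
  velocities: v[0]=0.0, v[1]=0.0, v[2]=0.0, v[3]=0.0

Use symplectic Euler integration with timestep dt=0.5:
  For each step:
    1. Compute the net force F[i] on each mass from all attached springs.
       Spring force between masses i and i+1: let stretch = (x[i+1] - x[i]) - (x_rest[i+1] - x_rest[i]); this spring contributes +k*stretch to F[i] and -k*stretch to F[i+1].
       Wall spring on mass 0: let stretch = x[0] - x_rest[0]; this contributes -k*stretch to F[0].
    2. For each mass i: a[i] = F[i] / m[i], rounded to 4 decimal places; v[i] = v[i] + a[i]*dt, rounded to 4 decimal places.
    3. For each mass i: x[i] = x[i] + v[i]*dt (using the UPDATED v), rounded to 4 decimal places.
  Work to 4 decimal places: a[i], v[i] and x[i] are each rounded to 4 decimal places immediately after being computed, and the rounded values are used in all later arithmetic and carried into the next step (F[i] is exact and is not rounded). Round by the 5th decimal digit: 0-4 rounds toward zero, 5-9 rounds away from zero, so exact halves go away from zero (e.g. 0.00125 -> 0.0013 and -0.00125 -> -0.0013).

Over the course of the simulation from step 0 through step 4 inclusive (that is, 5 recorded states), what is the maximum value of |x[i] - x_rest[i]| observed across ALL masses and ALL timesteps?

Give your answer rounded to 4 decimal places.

Step 0: x=[2.0000 6.0000 8.0000 11.0000] v=[0.0000 0.0000 0.0000 0.0000]
Step 1: x=[2.5000 5.5000 8.2500 11.0000] v=[1.0000 -1.0000 0.5000 0.0000]
Step 2: x=[3.1250 4.9375 8.5000 11.0625] v=[1.2500 -1.1250 0.5000 0.1250]
Step 3: x=[3.4219 4.8125 8.5000 11.2344] v=[0.5938 -0.2500 0.0000 0.3438]
Step 4: x=[3.2110 5.2618 8.2617 11.4727] v=[-0.4219 0.8985 -0.4766 0.4766]
Max displacement = 1.1875

Answer: 1.1875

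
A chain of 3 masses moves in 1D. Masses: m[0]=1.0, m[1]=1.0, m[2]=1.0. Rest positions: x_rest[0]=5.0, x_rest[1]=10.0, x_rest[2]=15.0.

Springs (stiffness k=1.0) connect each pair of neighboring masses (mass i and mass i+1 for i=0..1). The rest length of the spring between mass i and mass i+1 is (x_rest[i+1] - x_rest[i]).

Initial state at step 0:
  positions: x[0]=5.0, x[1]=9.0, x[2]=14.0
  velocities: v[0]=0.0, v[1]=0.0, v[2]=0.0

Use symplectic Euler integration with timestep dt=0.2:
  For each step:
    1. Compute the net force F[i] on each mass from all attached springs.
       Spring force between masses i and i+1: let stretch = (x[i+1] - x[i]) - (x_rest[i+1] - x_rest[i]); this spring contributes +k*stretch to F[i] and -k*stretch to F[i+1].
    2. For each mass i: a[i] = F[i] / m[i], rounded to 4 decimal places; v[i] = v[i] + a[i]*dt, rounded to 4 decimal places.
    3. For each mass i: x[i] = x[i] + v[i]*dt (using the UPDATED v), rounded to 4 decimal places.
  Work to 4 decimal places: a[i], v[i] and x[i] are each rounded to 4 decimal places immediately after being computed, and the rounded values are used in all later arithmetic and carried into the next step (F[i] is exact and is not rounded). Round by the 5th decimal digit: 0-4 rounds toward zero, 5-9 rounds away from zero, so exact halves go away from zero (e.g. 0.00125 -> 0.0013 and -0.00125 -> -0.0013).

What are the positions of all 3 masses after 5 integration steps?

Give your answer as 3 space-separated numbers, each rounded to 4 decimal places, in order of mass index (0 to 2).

Step 0: x=[5.0000 9.0000 14.0000] v=[0.0000 0.0000 0.0000]
Step 1: x=[4.9600 9.0400 14.0000] v=[-0.2000 0.2000 0.0000]
Step 2: x=[4.8832 9.1152 14.0016] v=[-0.3840 0.3760 0.0080]
Step 3: x=[4.7757 9.2166 14.0077] v=[-0.5376 0.5069 0.0307]
Step 4: x=[4.6458 9.3320 14.0222] v=[-0.6494 0.5769 0.0725]
Step 5: x=[4.5034 9.4475 14.0491] v=[-0.7122 0.5777 0.1345]

Answer: 4.5034 9.4475 14.0491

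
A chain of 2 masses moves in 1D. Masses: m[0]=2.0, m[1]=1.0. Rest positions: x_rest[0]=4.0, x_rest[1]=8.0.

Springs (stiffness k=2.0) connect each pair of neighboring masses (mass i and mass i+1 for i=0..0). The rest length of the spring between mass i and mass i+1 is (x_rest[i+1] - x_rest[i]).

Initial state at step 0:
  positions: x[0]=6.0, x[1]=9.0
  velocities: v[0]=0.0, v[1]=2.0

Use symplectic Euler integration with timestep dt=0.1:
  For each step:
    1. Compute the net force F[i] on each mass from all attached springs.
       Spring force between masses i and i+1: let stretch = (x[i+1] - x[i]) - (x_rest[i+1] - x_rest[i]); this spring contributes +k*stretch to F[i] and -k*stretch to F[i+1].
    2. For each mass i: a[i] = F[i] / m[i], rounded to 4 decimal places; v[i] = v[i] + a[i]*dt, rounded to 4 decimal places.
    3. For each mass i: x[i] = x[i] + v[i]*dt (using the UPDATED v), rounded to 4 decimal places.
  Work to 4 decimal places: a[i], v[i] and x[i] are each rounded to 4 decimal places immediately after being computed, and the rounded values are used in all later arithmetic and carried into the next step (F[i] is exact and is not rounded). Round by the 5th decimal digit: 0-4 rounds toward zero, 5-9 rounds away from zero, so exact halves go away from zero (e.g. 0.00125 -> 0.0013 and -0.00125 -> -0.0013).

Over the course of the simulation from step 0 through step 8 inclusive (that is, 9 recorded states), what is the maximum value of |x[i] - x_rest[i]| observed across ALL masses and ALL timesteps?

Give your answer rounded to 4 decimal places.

Step 0: x=[6.0000 9.0000] v=[0.0000 2.0000]
Step 1: x=[5.9900 9.2200] v=[-0.1000 2.2000]
Step 2: x=[5.9723 9.4554] v=[-0.1770 2.3540]
Step 3: x=[5.9494 9.7011] v=[-0.2287 2.4574]
Step 4: x=[5.9241 9.9518] v=[-0.2535 2.5071]
Step 5: x=[5.8990 10.2020] v=[-0.2507 2.5016]
Step 6: x=[5.8770 10.4461] v=[-0.2204 2.4410]
Step 7: x=[5.8607 10.6788] v=[-0.1635 2.3272]
Step 8: x=[5.8525 10.8952] v=[-0.0817 2.1636]
Max displacement = 2.8952

Answer: 2.8952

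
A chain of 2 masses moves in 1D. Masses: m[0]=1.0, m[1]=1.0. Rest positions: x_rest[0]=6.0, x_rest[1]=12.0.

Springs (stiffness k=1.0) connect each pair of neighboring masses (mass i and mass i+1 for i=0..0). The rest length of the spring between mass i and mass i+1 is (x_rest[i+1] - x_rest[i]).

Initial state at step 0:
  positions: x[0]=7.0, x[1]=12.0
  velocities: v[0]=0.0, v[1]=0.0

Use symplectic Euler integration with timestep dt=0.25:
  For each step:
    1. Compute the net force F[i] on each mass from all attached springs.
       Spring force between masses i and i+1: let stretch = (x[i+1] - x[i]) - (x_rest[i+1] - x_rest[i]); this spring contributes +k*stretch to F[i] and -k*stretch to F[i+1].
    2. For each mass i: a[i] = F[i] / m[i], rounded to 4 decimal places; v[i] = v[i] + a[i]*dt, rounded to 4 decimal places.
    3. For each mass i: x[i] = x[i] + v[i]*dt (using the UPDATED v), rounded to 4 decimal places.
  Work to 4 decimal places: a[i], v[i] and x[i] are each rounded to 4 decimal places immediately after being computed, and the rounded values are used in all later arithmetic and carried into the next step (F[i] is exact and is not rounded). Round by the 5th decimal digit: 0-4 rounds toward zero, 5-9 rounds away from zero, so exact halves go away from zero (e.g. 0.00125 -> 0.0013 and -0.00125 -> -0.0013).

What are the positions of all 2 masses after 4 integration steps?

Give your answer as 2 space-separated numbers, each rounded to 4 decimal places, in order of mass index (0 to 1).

Step 0: x=[7.0000 12.0000] v=[0.0000 0.0000]
Step 1: x=[6.9375 12.0625] v=[-0.2500 0.2500]
Step 2: x=[6.8203 12.1797] v=[-0.4688 0.4688]
Step 3: x=[6.6631 12.3370] v=[-0.6290 0.6290]
Step 4: x=[6.4855 12.5146] v=[-0.7105 0.7105]

Answer: 6.4855 12.5146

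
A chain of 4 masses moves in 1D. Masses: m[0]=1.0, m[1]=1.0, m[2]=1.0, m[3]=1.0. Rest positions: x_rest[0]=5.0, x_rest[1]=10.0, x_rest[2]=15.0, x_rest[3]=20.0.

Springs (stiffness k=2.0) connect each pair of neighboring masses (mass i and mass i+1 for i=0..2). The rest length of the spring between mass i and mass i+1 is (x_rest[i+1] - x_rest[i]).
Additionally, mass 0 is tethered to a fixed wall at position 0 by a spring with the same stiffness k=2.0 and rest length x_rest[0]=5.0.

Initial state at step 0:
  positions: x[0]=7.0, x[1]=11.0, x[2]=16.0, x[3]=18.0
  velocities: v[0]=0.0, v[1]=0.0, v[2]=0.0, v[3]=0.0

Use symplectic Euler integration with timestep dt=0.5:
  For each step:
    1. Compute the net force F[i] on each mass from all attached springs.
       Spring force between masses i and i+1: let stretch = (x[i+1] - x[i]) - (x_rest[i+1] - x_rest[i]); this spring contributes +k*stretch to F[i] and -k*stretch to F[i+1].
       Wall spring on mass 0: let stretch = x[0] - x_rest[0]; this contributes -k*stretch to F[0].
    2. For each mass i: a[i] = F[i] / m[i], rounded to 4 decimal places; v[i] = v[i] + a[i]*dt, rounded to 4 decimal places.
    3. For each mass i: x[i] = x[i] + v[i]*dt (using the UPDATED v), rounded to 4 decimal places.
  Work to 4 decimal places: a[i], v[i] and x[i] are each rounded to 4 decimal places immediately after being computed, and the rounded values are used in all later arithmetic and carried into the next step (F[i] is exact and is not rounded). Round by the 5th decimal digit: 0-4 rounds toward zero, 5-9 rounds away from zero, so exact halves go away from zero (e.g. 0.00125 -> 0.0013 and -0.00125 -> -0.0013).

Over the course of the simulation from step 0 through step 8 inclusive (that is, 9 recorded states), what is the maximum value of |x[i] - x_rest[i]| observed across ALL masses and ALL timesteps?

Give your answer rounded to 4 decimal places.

Step 0: x=[7.0000 11.0000 16.0000 18.0000] v=[0.0000 0.0000 0.0000 0.0000]
Step 1: x=[5.5000 11.5000 14.5000 19.5000] v=[-3.0000 1.0000 -3.0000 3.0000]
Step 2: x=[4.2500 10.5000 14.0000 21.0000] v=[-2.5000 -2.0000 -1.0000 3.0000]
Step 3: x=[4.0000 8.1250 15.2500 21.5000] v=[-0.5000 -4.7500 2.5000 1.0000]
Step 4: x=[3.8125 7.2500 16.0625 21.3750] v=[-0.3750 -1.7500 1.6250 -0.2500]
Step 5: x=[3.4375 9.0625 15.1250 21.0938] v=[-0.7500 3.6250 -1.8750 -0.5625]
Step 6: x=[4.1563 11.0938 14.1407 20.3282] v=[1.4375 4.0625 -1.9687 -1.5313]
Step 7: x=[6.2657 11.1798 14.7267 18.9688] v=[4.2187 0.1719 1.1719 -2.7188]
Step 8: x=[7.6993 10.5822 15.6603 17.9884] v=[2.8671 -1.1953 1.8671 -1.9609]
Max displacement = 2.7500

Answer: 2.7500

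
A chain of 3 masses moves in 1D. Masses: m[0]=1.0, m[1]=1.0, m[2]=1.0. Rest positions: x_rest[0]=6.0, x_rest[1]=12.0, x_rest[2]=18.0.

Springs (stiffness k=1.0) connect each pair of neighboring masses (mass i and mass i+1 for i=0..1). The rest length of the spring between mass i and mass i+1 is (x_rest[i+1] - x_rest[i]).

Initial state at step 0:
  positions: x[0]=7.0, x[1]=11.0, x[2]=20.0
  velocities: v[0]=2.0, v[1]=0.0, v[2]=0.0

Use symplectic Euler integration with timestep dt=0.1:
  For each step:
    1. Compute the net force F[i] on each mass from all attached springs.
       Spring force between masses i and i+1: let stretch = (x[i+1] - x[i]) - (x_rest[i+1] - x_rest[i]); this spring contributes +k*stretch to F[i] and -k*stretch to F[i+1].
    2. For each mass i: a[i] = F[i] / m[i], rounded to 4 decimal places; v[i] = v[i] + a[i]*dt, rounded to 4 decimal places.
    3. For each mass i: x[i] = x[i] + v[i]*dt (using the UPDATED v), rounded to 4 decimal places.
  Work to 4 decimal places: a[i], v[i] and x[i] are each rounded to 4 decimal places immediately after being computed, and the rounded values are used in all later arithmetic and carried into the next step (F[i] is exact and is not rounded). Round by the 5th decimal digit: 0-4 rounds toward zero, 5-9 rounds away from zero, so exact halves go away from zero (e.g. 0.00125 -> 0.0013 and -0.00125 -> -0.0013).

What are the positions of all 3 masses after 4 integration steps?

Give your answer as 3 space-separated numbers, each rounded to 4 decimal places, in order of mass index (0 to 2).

Answer: 7.5906 11.4975 19.7120

Derivation:
Step 0: x=[7.0000 11.0000 20.0000] v=[2.0000 0.0000 0.0000]
Step 1: x=[7.1800 11.0500 19.9700] v=[1.8000 0.5000 -0.3000]
Step 2: x=[7.3387 11.1505 19.9108] v=[1.5870 1.0050 -0.5920]
Step 3: x=[7.4755 11.3005 19.8240] v=[1.3682 1.4999 -0.8680]
Step 4: x=[7.5906 11.4975 19.7120] v=[1.1507 1.9698 -1.1204]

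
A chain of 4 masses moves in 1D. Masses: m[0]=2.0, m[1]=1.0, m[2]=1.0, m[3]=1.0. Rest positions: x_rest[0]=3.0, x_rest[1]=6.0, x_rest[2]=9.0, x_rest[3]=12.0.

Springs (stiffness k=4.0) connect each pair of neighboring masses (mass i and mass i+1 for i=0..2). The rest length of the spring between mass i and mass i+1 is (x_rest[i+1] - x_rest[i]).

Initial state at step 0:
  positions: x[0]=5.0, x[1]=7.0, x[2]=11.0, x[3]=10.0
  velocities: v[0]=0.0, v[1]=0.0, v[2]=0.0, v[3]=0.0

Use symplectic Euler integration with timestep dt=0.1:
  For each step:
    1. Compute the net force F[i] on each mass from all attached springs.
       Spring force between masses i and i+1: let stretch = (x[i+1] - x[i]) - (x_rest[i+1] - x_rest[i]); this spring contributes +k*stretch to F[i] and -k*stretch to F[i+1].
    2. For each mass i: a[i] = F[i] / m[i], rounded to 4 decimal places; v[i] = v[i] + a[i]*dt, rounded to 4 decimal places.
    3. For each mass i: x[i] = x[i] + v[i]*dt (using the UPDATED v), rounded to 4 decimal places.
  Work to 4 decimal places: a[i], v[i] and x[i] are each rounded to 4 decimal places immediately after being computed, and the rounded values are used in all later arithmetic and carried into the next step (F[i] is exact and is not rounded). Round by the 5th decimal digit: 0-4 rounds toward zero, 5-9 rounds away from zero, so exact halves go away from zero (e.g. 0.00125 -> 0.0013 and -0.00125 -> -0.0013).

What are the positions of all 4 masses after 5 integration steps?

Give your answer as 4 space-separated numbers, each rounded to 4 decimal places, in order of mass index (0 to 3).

Step 0: x=[5.0000 7.0000 11.0000 10.0000] v=[0.0000 0.0000 0.0000 0.0000]
Step 1: x=[4.9800 7.0800 10.8000 10.1600] v=[-0.2000 0.8000 -2.0000 1.6000]
Step 2: x=[4.9420 7.2248 10.4256 10.4656] v=[-0.3800 1.4480 -3.7440 3.0560]
Step 3: x=[4.8897 7.4063 9.9248 10.8896] v=[-0.5234 1.8152 -5.0083 4.2400]
Step 4: x=[4.8277 7.5879 9.3618 11.3950] v=[-0.6201 1.8160 -5.6298 5.0541]
Step 5: x=[4.7609 7.7301 8.8092 11.9391] v=[-0.6681 1.4215 -5.5261 5.4408]

Answer: 4.7609 7.7301 8.8092 11.9391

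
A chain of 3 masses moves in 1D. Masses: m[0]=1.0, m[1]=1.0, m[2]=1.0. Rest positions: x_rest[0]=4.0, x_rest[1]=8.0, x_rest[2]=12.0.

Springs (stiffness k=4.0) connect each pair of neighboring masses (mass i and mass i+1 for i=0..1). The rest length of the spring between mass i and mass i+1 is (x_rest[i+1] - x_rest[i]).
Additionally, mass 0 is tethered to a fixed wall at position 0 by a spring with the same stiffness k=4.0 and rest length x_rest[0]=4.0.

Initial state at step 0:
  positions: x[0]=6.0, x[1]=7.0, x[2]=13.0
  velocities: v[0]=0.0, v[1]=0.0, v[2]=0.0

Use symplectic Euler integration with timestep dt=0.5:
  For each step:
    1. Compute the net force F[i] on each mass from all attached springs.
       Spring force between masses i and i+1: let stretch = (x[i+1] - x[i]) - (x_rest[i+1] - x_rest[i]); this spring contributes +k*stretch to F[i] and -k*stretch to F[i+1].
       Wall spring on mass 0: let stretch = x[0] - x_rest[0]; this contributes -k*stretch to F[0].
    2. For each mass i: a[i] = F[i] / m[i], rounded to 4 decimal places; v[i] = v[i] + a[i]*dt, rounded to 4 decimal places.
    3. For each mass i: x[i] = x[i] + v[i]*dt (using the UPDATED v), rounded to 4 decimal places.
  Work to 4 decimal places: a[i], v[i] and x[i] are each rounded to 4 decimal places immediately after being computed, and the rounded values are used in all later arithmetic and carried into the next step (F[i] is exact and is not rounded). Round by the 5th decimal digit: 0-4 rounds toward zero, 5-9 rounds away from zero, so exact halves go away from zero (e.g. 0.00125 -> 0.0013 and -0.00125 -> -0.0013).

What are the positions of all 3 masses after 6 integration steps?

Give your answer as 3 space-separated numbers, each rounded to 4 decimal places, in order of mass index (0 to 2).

Step 0: x=[6.0000 7.0000 13.0000] v=[0.0000 0.0000 0.0000]
Step 1: x=[1.0000 12.0000 11.0000] v=[-10.0000 10.0000 -4.0000]
Step 2: x=[6.0000 5.0000 14.0000] v=[10.0000 -14.0000 6.0000]
Step 3: x=[4.0000 8.0000 12.0000] v=[-4.0000 6.0000 -4.0000]
Step 4: x=[2.0000 11.0000 10.0000] v=[-4.0000 6.0000 -4.0000]
Step 5: x=[7.0000 4.0000 13.0000] v=[10.0000 -14.0000 6.0000]
Step 6: x=[2.0000 9.0000 11.0000] v=[-10.0000 10.0000 -4.0000]

Answer: 2.0000 9.0000 11.0000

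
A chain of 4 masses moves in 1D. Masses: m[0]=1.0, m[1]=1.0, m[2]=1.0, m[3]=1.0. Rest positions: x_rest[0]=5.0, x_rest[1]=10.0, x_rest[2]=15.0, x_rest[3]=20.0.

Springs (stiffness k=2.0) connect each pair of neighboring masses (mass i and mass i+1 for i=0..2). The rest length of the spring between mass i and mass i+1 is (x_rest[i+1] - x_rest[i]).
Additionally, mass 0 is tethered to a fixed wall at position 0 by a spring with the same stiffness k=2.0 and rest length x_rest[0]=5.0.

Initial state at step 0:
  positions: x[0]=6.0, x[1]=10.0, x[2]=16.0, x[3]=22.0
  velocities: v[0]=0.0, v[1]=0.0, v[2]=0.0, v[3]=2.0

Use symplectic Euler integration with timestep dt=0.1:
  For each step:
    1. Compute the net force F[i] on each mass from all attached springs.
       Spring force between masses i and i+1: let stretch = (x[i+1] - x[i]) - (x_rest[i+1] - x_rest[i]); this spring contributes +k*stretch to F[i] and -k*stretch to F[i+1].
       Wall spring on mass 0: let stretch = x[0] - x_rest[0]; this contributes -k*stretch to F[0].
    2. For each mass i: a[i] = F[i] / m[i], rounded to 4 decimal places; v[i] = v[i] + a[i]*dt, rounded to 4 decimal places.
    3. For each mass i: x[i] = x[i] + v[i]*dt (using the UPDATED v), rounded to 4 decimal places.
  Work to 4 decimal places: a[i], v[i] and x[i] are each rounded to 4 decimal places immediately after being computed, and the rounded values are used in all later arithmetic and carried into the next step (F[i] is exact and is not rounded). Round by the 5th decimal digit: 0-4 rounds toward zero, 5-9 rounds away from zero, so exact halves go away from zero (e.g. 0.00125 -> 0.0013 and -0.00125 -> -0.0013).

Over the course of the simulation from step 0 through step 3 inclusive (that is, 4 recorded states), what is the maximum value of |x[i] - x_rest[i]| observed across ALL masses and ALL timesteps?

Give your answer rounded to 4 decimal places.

Step 0: x=[6.0000 10.0000 16.0000 22.0000] v=[0.0000 0.0000 0.0000 2.0000]
Step 1: x=[5.9600 10.0400 16.0000 22.1800] v=[-0.4000 0.4000 0.0000 1.8000]
Step 2: x=[5.8824 10.1176 16.0044 22.3364] v=[-0.7760 0.7760 0.0440 1.5640]
Step 3: x=[5.7719 10.2282 16.0177 22.4662] v=[-1.1054 1.1063 0.1330 1.2976]
Max displacement = 2.4662

Answer: 2.4662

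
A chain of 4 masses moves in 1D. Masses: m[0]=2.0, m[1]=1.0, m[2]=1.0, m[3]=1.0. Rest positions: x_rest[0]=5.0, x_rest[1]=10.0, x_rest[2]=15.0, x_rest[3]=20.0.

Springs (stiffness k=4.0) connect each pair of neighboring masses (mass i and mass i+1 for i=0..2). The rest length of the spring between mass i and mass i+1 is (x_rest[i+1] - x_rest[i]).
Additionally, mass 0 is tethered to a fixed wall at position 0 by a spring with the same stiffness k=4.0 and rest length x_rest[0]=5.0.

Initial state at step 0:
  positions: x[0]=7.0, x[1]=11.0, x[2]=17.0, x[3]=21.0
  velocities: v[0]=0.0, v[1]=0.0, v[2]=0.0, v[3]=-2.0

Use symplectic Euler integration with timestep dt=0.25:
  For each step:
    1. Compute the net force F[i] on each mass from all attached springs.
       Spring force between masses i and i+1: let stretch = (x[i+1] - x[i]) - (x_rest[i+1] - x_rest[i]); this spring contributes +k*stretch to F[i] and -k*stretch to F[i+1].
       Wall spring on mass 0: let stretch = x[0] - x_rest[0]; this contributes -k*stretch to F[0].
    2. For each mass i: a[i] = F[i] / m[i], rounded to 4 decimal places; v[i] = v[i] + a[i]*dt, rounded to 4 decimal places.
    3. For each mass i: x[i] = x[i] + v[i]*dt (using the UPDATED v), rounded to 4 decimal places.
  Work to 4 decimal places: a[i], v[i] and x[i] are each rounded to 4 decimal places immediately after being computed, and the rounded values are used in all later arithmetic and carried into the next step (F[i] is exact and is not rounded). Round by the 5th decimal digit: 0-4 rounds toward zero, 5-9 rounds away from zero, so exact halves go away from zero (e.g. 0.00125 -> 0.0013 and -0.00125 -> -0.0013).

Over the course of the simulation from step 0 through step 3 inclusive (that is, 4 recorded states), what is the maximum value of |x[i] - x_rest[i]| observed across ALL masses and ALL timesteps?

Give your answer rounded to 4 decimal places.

Step 0: x=[7.0000 11.0000 17.0000 21.0000] v=[0.0000 0.0000 0.0000 -2.0000]
Step 1: x=[6.6250 11.5000 16.5000 20.7500] v=[-1.5000 2.0000 -2.0000 -1.0000]
Step 2: x=[6.0313 12.0313 15.8125 20.6875] v=[-2.3750 2.1250 -2.7500 -0.2500]
Step 3: x=[5.4336 12.0079 15.3985 20.6563] v=[-2.3907 -0.0938 -1.6562 -0.1250]
Max displacement = 2.0313

Answer: 2.0313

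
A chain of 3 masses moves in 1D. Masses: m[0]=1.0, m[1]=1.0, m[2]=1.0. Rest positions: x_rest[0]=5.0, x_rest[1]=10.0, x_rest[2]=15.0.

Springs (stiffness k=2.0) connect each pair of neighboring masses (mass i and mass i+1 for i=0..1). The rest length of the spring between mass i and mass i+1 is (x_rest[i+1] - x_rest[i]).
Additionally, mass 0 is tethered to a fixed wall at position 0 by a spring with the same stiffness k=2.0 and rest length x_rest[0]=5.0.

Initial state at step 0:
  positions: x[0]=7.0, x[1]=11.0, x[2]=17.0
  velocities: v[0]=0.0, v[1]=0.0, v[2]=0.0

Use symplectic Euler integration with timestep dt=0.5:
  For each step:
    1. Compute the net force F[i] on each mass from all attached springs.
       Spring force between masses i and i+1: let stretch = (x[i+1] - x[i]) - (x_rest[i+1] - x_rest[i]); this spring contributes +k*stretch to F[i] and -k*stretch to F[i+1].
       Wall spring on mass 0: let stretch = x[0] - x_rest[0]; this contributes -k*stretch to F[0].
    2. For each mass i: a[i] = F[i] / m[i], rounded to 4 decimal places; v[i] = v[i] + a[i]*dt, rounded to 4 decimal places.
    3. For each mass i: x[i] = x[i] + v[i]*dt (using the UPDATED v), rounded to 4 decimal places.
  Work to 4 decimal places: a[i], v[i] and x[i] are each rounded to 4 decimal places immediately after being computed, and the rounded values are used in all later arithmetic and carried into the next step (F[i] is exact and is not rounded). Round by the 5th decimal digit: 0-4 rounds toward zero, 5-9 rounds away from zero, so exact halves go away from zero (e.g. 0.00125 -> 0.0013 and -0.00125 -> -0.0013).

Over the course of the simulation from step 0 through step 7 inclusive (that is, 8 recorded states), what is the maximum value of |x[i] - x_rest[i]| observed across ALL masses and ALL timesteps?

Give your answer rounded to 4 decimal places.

Answer: 2.0780

Derivation:
Step 0: x=[7.0000 11.0000 17.0000] v=[0.0000 0.0000 0.0000]
Step 1: x=[5.5000 12.0000 16.5000] v=[-3.0000 2.0000 -1.0000]
Step 2: x=[4.5000 12.0000 16.2500] v=[-2.0000 0.0000 -0.5000]
Step 3: x=[5.0000 10.3750 16.3750] v=[1.0000 -3.2500 0.2500]
Step 4: x=[5.6875 9.0625 16.0000] v=[1.3750 -2.6250 -0.7500]
Step 5: x=[5.2188 9.5313 14.6563] v=[-0.9375 0.9375 -2.6875]
Step 6: x=[4.2969 10.4063 13.2501] v=[-1.8438 1.7500 -2.8125]
Step 7: x=[4.2813 9.6485 12.9220] v=[-0.0313 -1.5156 -0.6563]
Max displacement = 2.0780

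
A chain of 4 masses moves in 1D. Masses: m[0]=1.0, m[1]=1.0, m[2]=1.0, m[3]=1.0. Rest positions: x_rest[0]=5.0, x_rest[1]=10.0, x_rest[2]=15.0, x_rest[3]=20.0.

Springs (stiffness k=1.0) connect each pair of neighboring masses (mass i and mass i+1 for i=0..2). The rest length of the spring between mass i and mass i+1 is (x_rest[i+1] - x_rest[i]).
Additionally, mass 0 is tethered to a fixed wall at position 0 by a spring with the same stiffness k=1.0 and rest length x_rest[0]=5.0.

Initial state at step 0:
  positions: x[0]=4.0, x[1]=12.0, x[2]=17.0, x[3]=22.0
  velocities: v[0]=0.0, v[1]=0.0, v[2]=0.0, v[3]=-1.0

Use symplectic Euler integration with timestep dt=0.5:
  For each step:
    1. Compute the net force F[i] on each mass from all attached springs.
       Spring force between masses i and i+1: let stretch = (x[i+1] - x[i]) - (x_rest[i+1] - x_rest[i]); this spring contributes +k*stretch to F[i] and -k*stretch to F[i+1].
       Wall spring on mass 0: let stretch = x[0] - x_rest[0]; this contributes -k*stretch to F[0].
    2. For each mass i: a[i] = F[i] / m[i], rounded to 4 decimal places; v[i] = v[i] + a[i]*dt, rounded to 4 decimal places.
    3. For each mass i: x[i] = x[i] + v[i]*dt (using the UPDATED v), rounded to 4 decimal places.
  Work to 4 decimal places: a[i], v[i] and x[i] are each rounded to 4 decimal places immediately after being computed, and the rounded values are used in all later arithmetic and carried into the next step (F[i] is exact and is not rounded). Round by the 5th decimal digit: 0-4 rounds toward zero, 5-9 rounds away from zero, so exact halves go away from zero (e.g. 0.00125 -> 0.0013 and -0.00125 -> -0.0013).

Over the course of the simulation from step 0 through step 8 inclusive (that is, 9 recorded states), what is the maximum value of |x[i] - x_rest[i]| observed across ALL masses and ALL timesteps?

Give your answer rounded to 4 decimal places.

Answer: 2.0625

Derivation:
Step 0: x=[4.0000 12.0000 17.0000 22.0000] v=[0.0000 0.0000 0.0000 -1.0000]
Step 1: x=[5.0000 11.2500 17.0000 21.5000] v=[2.0000 -1.5000 0.0000 -1.0000]
Step 2: x=[6.3125 10.3750 16.6875 21.1250] v=[2.6250 -1.7500 -0.6250 -0.7500]
Step 3: x=[7.0625 10.0625 15.9063 20.8906] v=[1.5000 -0.6250 -1.5625 -0.4688]
Step 4: x=[6.7969 10.4610 14.9102 20.6601] v=[-0.5313 0.7969 -1.9923 -0.4610]
Step 5: x=[5.7481 11.0558 14.2392 20.2421] v=[-2.0977 1.1895 -1.3420 -0.8360]
Step 6: x=[4.5892 11.1195 14.2731 19.5734] v=[-2.3179 0.1274 0.0678 -1.3375]
Step 7: x=[3.9155 10.3390 14.8437 18.8296] v=[-1.3474 -1.5610 1.1412 -1.4877]
Step 8: x=[3.8688 9.0788 15.2846 18.3393] v=[-0.0934 -2.5204 0.8818 -0.9807]
Max displacement = 2.0625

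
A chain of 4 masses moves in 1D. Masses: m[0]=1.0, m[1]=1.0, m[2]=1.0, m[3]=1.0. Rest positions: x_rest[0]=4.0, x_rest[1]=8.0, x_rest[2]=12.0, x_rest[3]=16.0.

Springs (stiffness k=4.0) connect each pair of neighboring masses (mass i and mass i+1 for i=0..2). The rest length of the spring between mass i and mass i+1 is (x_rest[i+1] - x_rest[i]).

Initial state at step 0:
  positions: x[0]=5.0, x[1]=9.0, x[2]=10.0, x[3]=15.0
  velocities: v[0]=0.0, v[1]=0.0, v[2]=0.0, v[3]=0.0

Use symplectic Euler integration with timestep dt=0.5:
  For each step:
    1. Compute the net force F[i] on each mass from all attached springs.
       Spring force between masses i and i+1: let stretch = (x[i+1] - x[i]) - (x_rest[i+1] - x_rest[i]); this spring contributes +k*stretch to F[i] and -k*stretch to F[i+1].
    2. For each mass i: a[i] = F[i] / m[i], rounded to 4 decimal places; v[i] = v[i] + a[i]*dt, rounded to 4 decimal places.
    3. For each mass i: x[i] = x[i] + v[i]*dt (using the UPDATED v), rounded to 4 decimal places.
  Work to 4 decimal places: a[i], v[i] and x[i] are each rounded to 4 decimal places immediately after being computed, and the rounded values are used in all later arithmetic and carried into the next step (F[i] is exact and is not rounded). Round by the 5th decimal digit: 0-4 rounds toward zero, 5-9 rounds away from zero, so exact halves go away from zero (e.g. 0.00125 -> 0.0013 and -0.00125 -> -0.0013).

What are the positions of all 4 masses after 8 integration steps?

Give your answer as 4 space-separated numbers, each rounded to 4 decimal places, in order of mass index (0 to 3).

Answer: 5.0000 9.0000 10.0000 15.0000

Derivation:
Step 0: x=[5.0000 9.0000 10.0000 15.0000] v=[0.0000 0.0000 0.0000 0.0000]
Step 1: x=[5.0000 6.0000 14.0000 14.0000] v=[0.0000 -6.0000 8.0000 -2.0000]
Step 2: x=[2.0000 10.0000 10.0000 17.0000] v=[-6.0000 8.0000 -8.0000 6.0000]
Step 3: x=[3.0000 6.0000 13.0000 17.0000] v=[2.0000 -8.0000 6.0000 0.0000]
Step 4: x=[3.0000 6.0000 13.0000 17.0000] v=[0.0000 0.0000 0.0000 0.0000]
Step 5: x=[2.0000 10.0000 10.0000 17.0000] v=[-2.0000 8.0000 -6.0000 0.0000]
Step 6: x=[5.0000 6.0000 14.0000 14.0000] v=[6.0000 -8.0000 8.0000 -6.0000]
Step 7: x=[5.0000 9.0000 10.0000 15.0000] v=[0.0000 6.0000 -8.0000 2.0000]
Step 8: x=[5.0000 9.0000 10.0000 15.0000] v=[0.0000 0.0000 0.0000 0.0000]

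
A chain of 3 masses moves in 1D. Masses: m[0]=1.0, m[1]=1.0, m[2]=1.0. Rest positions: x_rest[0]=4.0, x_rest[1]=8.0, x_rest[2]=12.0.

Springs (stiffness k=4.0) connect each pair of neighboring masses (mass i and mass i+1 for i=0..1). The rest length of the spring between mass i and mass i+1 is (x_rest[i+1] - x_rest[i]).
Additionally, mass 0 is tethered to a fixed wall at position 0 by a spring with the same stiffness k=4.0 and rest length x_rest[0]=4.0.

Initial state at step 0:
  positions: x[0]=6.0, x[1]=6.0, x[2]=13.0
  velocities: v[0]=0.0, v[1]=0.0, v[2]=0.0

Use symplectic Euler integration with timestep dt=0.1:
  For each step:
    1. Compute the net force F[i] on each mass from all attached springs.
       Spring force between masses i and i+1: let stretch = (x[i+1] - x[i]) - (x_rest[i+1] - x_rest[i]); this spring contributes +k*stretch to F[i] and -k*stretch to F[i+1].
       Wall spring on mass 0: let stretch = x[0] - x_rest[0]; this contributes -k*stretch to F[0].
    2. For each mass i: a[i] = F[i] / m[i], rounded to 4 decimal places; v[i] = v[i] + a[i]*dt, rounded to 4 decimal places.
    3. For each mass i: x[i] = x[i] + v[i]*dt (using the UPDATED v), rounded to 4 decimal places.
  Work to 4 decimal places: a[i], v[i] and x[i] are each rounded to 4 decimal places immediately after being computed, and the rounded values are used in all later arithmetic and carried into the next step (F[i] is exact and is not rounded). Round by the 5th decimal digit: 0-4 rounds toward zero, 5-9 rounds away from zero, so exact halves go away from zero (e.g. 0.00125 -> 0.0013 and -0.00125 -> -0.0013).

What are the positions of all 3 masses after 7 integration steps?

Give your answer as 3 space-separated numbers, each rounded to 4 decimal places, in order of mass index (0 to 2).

Step 0: x=[6.0000 6.0000 13.0000] v=[0.0000 0.0000 0.0000]
Step 1: x=[5.7600 6.2800 12.8800] v=[-2.4000 2.8000 -1.2000]
Step 2: x=[5.3104 6.8032 12.6560] v=[-4.4960 5.2320 -2.2400]
Step 3: x=[4.7081 7.5008 12.3579] v=[-6.0230 6.9760 -2.9811]
Step 4: x=[4.0292 8.2810 12.0255] v=[-6.7892 7.8018 -3.3239]
Step 5: x=[3.3592 9.0409 11.7033] v=[-6.7002 7.5989 -3.2217]
Step 6: x=[2.7821 9.6800 11.4346] v=[-5.7712 6.3912 -2.6867]
Step 7: x=[2.3696 10.1134 11.2558] v=[-4.1249 4.3339 -1.7885]

Answer: 2.3696 10.1134 11.2558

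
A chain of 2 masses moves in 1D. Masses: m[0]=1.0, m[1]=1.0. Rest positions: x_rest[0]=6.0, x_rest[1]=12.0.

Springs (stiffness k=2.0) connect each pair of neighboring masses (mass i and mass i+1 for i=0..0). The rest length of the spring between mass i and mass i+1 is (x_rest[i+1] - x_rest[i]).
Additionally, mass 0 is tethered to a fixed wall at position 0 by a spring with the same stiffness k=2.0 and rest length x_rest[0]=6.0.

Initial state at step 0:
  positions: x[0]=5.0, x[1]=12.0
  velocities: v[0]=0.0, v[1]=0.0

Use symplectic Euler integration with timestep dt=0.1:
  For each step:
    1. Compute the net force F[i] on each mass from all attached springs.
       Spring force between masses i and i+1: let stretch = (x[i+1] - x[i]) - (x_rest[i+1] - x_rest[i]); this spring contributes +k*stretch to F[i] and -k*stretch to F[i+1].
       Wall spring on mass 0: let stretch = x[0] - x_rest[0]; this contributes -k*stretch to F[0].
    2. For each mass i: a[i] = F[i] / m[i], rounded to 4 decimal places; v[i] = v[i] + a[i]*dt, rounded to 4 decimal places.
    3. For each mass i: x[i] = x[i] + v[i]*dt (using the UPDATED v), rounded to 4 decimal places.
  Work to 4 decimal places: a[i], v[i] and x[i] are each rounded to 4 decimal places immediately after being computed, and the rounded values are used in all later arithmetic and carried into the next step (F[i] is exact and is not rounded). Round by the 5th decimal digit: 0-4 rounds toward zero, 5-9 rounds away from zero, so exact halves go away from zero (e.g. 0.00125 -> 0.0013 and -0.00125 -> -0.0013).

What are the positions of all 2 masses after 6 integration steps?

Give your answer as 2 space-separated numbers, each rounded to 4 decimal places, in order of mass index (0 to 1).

Step 0: x=[5.0000 12.0000] v=[0.0000 0.0000]
Step 1: x=[5.0400 11.9800] v=[0.4000 -0.2000]
Step 2: x=[5.1180 11.9412] v=[0.7800 -0.3880]
Step 3: x=[5.2301 11.8859] v=[1.1210 -0.5526]
Step 4: x=[5.3707 11.8175] v=[1.4061 -0.6838]
Step 5: x=[5.5328 11.7402] v=[1.6213 -0.7732]
Step 6: x=[5.7084 11.6587] v=[1.7562 -0.8147]

Answer: 5.7084 11.6587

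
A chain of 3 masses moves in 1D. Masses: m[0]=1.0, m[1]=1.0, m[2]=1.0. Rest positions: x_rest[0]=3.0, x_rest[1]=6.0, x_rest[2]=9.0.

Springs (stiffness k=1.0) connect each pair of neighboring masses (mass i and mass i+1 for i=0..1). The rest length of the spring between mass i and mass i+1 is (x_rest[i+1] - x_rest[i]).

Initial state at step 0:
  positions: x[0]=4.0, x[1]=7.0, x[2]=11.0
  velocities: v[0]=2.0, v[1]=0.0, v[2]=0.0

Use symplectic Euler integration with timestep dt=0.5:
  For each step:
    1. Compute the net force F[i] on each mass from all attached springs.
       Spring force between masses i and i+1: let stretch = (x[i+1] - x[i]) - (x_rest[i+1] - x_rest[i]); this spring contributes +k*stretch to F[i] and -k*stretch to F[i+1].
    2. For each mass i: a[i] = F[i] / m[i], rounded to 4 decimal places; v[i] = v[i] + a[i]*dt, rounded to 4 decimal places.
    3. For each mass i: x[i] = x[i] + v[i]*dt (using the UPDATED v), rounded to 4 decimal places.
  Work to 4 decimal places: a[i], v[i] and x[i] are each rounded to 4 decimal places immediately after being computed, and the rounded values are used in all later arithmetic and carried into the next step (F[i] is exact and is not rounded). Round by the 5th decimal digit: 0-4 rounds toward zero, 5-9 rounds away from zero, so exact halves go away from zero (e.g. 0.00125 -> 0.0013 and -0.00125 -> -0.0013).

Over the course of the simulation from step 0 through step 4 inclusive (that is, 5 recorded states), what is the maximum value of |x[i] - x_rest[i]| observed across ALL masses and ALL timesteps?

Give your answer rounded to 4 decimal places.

Step 0: x=[4.0000 7.0000 11.0000] v=[2.0000 0.0000 0.0000]
Step 1: x=[5.0000 7.2500 10.7500] v=[2.0000 0.5000 -0.5000]
Step 2: x=[5.8125 7.8125 10.3750] v=[1.6250 1.1250 -0.7500]
Step 3: x=[6.3750 8.5157 10.1094] v=[1.1250 1.4063 -0.5313]
Step 4: x=[6.7227 9.0821 10.1954] v=[0.6954 1.1328 0.1719]
Max displacement = 3.7227

Answer: 3.7227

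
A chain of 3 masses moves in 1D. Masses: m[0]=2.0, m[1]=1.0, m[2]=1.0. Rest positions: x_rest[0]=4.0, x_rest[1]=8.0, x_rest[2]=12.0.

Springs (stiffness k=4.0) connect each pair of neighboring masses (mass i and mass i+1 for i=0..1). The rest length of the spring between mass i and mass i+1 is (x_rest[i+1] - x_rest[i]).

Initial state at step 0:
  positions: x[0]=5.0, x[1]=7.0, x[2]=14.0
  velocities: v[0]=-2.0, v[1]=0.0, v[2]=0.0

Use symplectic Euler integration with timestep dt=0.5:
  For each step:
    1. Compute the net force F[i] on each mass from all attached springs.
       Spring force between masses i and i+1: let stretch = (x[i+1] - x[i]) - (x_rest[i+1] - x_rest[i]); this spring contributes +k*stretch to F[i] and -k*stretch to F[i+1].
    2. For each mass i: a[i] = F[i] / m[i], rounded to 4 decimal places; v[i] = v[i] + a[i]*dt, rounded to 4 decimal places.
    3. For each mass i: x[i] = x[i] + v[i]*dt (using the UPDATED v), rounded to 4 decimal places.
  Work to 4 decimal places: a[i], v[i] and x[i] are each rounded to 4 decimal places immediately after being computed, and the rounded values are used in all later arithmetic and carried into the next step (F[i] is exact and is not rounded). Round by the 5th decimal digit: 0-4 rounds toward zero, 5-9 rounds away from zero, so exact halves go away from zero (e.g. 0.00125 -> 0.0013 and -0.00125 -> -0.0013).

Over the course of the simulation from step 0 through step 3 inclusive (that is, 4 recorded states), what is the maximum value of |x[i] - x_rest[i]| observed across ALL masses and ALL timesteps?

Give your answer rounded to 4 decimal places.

Step 0: x=[5.0000 7.0000 14.0000] v=[-2.0000 0.0000 0.0000]
Step 1: x=[3.0000 12.0000 11.0000] v=[-4.0000 10.0000 -6.0000]
Step 2: x=[3.5000 7.0000 13.0000] v=[1.0000 -10.0000 4.0000]
Step 3: x=[3.7500 4.5000 13.0000] v=[0.5000 -5.0000 0.0000]
Max displacement = 4.0000

Answer: 4.0000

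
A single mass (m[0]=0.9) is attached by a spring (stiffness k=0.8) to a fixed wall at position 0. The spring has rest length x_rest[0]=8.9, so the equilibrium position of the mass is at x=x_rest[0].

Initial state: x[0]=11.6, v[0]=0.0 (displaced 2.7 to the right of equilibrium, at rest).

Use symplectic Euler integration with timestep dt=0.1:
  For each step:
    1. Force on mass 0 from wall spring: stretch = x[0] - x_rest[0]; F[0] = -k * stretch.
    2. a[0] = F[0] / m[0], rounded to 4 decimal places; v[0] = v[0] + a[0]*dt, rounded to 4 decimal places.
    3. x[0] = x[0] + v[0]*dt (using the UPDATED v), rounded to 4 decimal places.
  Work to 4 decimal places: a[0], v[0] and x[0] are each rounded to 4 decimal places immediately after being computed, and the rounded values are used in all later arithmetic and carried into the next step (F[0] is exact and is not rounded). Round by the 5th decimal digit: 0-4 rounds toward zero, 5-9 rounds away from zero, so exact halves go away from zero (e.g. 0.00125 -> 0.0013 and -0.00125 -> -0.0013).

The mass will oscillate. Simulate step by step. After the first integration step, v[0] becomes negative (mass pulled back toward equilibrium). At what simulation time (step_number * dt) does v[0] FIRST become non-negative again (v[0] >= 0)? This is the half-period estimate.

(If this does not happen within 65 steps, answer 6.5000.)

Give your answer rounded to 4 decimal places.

Step 0: x=[11.6000] v=[0.0000]
Step 1: x=[11.5760] v=[-0.2400]
Step 2: x=[11.5282] v=[-0.4779]
Step 3: x=[11.4571] v=[-0.7115]
Step 4: x=[11.3632] v=[-0.9388]
Step 5: x=[11.2474] v=[-1.1578]
Step 6: x=[11.1108] v=[-1.3665]
Step 7: x=[10.9545] v=[-1.5630]
Step 8: x=[10.7799] v=[-1.7456]
Step 9: x=[10.5886] v=[-1.9127]
Step 10: x=[10.3823] v=[-2.0628]
Step 11: x=[10.1628] v=[-2.1946]
Step 12: x=[9.9321] v=[-2.3069]
Step 13: x=[9.6922] v=[-2.3986]
Step 14: x=[9.4453] v=[-2.4690]
Step 15: x=[9.1936] v=[-2.5175]
Step 16: x=[8.9392] v=[-2.5436]
Step 17: x=[8.6845] v=[-2.5471]
Step 18: x=[8.4317] v=[-2.5279]
Step 19: x=[8.1831] v=[-2.4863]
Step 20: x=[7.9408] v=[-2.4226]
Step 21: x=[7.7071] v=[-2.3373]
Step 22: x=[7.4840] v=[-2.2313]
Step 23: x=[7.2735] v=[-2.1054]
Step 24: x=[7.0774] v=[-1.9608]
Step 25: x=[6.8975] v=[-1.7988]
Step 26: x=[6.7354] v=[-1.6208]
Step 27: x=[6.5926] v=[-1.4284]
Step 28: x=[6.4703] v=[-1.2233]
Step 29: x=[6.3696] v=[-1.0073]
Step 30: x=[6.2914] v=[-0.7824]
Step 31: x=[6.2364] v=[-0.5505]
Step 32: x=[6.2050] v=[-0.3137]
Step 33: x=[6.1976] v=[-0.0741]
Step 34: x=[6.2142] v=[0.1661]
First v>=0 after going negative at step 34, time=3.4000

Answer: 3.4000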